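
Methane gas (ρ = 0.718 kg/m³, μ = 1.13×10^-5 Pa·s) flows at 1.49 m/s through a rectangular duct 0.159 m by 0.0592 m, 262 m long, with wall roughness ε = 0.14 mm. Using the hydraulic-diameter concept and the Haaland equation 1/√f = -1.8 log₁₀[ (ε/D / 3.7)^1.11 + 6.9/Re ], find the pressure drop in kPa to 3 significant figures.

Hydraulic diameter D_h = 4A/P = 4·(0.159·0.0592)/(2·(0.159+0.0592)) = 0.03765/0.4364 = 0.08628 m.
Re = ρVD_h/μ = 0.718·1.49·0.08628/1.13e-05 = 8168.
ε/D_h = 0.00014/0.08628 = 0.00162; Haaland gives 1/√f = -1.8 log₁₀[0.000187+0.000845] = 5.375, so f = 0.03461.
ΔP = f(L/D_h)(ρV²/2) = 0.03461·262/0.08628·0.797 = 83.77 Pa.
ΔP = 0.0838 kPa.

ΔP ≈ 0.0838 kPa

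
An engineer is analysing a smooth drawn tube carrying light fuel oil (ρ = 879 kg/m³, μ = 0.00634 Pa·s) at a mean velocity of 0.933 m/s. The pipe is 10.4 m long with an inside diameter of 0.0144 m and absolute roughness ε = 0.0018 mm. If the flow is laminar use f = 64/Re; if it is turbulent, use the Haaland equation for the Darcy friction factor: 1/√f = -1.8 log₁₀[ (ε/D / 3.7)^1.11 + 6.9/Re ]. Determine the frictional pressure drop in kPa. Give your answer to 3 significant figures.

ΔP ≈ 9.49 kPa

Reynolds number Re = ρVD/μ = 879 · 0.933 · 0.0144 / 0.00634 = 1863.
Re < 2300 → laminar flow, so f = 64/Re = 64/1863 = 0.03436 (the turbulent correlation is not needed).
Darcy-Weisbach: ΔP = f(L/D)(ρV²/2) = 0.03436·(10.4/0.0144)·(879·0.933²/2) = 0.03436·722.2·382.6 = 9494 Pa.
ΔP = 9494 Pa = 9.49 kPa.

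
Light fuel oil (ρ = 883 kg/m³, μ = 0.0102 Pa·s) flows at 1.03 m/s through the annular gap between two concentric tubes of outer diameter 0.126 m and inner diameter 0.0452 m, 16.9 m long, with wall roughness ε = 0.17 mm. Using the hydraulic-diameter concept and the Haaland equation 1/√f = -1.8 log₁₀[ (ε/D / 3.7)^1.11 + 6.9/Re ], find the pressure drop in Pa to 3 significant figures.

Hydraulic diameter D_h = 4A/P = D_o - D_i = 0.126 - 0.0452 = 0.0808 m.
Re = ρVD_h/μ = 883·1.03·0.0808/0.0102 = 7205.
ε/D_h = 0.00017/0.0808 = 0.0021; Haaland gives 1/√f = -1.8 log₁₀[0.00025+0.000958] = 5.252, so f = 0.03625.
ΔP = f(L/D_h)(ρV²/2) = 0.03625·16.9/0.0808·468.4 = 3551 Pa.

ΔP ≈ 3550 Pa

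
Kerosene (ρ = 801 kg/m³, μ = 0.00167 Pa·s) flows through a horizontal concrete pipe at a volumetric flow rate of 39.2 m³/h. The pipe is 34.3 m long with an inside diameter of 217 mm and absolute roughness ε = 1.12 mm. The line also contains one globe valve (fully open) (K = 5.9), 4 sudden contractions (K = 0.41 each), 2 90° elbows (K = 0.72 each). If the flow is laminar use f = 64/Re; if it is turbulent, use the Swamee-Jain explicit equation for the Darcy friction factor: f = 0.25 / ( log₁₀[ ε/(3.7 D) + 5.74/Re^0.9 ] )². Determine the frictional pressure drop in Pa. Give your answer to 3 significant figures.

Q = 39.2 m³/h = 39.2/3600 = 0.01089 m³/s.
Cross-sectional area A = πD²/4 = π(0.217)²/4 = 0.03698 m²; mean velocity V = Q/A = 0.01089/0.03698 = 0.2944 m/s.
Reynolds number Re = ρVD/μ = 801 · 0.2944 · 0.217 / 0.00167 = 3.064e+04.
Re > 4000 → turbulent. Relative roughness ε/D = 0.00112/0.217 = 0.00516. Swamee-Jain: f = 0.25/(log₁₀[0.00516/3.7 + 5.74/3.064e+04^0.9])² = 0.25/(log₁₀[0.00139 + 0.000526])² = 0.25/(-2.716)² = 0.03388.
Total minor-loss coefficient ΣK = 1·5.9 + 4·0.41 + 2·0.72 = 8.98.
ΔP = [f·L/D + ΣK]·(ρV²/2) = [0.03388·34.3/0.217 + 8.98]·(801·0.2944²/2) = [5.355 + 8.98]·34.72 = 497.7 Pa.

ΔP ≈ 498 Pa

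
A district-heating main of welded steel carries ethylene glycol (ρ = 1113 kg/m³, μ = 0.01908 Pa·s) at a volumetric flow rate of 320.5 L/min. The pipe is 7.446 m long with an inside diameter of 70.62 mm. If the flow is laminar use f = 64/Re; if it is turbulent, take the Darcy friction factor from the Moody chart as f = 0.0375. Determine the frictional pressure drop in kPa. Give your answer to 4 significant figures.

Q = 320.5 L/min = 320.5/60000 = 0.005342 m³/s.
Cross-sectional area A = πD²/4 = π(0.07062)²/4 = 0.003917 m²; mean velocity V = Q/A = 0.005342/0.003917 = 1.364 m/s.
Reynolds number Re = ρVD/μ = 1113 · 1.364 · 0.07062 / 0.0191 = 5618.
Re > 4000 → turbulent; use the Moody-chart value f = 0.0375.
Darcy-Weisbach: ΔP = f(L/D)(ρV²/2) = 0.0375·(7.446/0.07062)·(1113·1.364²/2) = 0.0375·105.4·1035 = 4092 Pa.
ΔP = 4092 Pa = 4.092 kPa.

ΔP ≈ 4.092 kPa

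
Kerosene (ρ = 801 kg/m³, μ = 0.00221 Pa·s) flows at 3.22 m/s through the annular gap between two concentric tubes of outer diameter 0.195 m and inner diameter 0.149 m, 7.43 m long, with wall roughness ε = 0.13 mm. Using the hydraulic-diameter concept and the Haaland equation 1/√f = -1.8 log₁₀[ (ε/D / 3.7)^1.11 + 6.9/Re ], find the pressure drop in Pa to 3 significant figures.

Hydraulic diameter D_h = 4A/P = D_o - D_i = 0.195 - 0.149 = 0.046 m.
Re = ρVD_h/μ = 801·3.22·0.046/0.00221 = 5.369e+04.
ε/D_h = 0.00013/0.046 = 0.00283; Haaland gives 1/√f = -1.8 log₁₀[0.000347+0.000129] = 5.981, so f = 0.02795.
ΔP = f(L/D_h)(ρV²/2) = 0.02795·7.43/0.046·4153 = 1.875e+04 Pa.

ΔP ≈ 18700 Pa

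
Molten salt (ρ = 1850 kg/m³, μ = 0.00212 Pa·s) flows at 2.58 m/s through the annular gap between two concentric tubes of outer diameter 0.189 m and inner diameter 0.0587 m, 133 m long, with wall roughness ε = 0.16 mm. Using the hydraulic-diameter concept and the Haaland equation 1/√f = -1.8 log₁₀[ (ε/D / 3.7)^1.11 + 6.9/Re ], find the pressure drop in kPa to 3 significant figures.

ΔP ≈ 135 kPa

Hydraulic diameter D_h = 4A/P = D_o - D_i = 0.189 - 0.0587 = 0.1303 m.
Re = ρVD_h/μ = 1850·2.58·0.1303/0.00212 = 2.934e+05.
ε/D_h = 0.00016/0.1303 = 0.00123; Haaland gives 1/√f = -1.8 log₁₀[0.000137+2.35e-05] = 6.828, so f = 0.02145.
ΔP = f(L/D_h)(ρV²/2) = 0.02145·133/0.1303·6157 = 1.348e+05 Pa.
ΔP = 135 kPa.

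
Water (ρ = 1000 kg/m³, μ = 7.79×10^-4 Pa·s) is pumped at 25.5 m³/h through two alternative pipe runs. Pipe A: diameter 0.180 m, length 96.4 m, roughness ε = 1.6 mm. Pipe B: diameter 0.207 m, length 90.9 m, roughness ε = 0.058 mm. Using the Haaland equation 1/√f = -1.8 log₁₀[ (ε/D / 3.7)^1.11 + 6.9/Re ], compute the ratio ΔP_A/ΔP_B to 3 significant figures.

ΔP_A/ΔP_B ≈ 3.78

Pipe A: V = Q/A = 0.007083/0.02545 = 0.2784 m/s; Re = 6.432e+04; ε/D = 0.00889; Haaland → f = 0.03743; ΔP_A = f(L/D)(ρV²/2) = 776.7 Pa.
Pipe B: V = Q/A = 0.007083/0.03365 = 0.2105 m/s; Re = 5.593e+04; ε/D = 0.00028; Haaland → f = 0.02111; ΔP_B = f(L/D)(ρV²/2) = 205.3 Pa.
ΔP_A/ΔP_B = 776.7/205.3 = 3.78.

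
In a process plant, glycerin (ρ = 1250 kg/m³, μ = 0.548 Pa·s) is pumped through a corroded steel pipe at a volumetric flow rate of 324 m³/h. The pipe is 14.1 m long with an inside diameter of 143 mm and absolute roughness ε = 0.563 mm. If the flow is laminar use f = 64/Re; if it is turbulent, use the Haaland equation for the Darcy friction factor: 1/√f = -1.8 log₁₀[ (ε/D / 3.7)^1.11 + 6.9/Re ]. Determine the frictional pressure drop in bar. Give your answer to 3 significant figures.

Q = 324 m³/h = 324/3600 = 0.09 m³/s.
Cross-sectional area A = πD²/4 = π(0.143)²/4 = 0.01606 m²; mean velocity V = Q/A = 0.09/0.01606 = 5.604 m/s.
Reynolds number Re = ρVD/μ = 1250 · 5.604 · 0.143 / 0.548 = 1828.
Re < 2300 → laminar flow, so f = 64/Re = 64/1828 = 0.03501 (the turbulent correlation is not needed).
Darcy-Weisbach: ΔP = f(L/D)(ρV²/2) = 0.03501·(14.1/0.143)·(1250·5.604²/2) = 0.03501·98.6·1.963e+04 = 6.776e+04 Pa.
ΔP = 6.776e+04 Pa = 0.678 bar.

ΔP ≈ 0.678 bar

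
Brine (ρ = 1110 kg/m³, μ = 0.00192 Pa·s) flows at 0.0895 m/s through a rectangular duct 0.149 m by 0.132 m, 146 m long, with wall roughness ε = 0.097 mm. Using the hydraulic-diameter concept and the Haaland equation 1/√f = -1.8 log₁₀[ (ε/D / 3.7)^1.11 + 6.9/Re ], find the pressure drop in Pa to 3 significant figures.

Hydraulic diameter D_h = 4A/P = 4·(0.149·0.132)/(2·(0.149+0.132)) = 0.07867/0.562 = 0.14 m.
Re = ρVD_h/μ = 1110·0.0895·0.14/0.00192 = 7243.
ε/D_h = 9.7e-05/0.14 = 0.000693; Haaland gives 1/√f = -1.8 log₁₀[7.29e-05+0.000953] = 5.38, so f = 0.03454.
ΔP = f(L/D_h)(ρV²/2) = 0.03454·146/0.14·4.446 = 160.2 Pa.

ΔP ≈ 160 Pa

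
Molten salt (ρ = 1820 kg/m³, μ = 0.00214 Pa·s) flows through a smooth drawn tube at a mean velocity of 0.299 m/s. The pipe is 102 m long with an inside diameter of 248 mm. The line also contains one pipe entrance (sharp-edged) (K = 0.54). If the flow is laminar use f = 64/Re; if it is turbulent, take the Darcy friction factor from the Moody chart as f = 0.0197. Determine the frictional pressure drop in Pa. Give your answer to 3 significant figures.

ΔP ≈ 703 Pa

Reynolds number Re = ρVD/μ = 1820 · 0.299 · 0.248 / 0.00214 = 6.306e+04.
Re > 4000 → turbulent; use the Moody-chart value f = 0.0197.
Total minor-loss coefficient ΣK = 1·0.54 = 0.54.
ΔP = [f·L/D + ΣK]·(ρV²/2) = [0.0197·102/0.248 + 0.54]·(1820·0.299²/2) = [8.102 + 0.54]·81.35 = 703.1 Pa.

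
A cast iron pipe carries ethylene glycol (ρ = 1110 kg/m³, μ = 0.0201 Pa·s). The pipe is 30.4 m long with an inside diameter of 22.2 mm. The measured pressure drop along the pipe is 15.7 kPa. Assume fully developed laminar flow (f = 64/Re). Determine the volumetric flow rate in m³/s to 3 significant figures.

For laminar flow, f = 64/Re with Re = ρVD/μ, so Darcy-Weisbach reduces to ΔP = 32μLV/D². Solving for V: V = ΔP·D²/(32μL) = 1.57e+04·(0.0222)²/(32·0.0201·30.4) = 0.3957 m/s.
Check: Re = ρVD/μ = 1110·0.3957·0.0222/0.0201 = 485.1 < 2300, so the laminar assumption holds.
Q = V·A = 0.3957·(π/4·0.0222²) = 0.0001532 m³/s = 1.53×10^-4 m³/s.

Q ≈ 1.53×10^-4 m³/s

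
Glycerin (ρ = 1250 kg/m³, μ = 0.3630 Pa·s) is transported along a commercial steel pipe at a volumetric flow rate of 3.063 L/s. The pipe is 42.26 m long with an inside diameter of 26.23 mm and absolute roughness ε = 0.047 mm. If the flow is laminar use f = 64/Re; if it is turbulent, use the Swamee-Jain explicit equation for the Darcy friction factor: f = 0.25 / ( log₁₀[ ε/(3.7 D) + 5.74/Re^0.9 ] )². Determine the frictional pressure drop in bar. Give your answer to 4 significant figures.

Q = 3.063 L/s = 3.063/1000 = 0.003063 m³/s.
Cross-sectional area A = πD²/4 = π(0.02623)²/4 = 0.0005404 m²; mean velocity V = Q/A = 0.003063/0.0005404 = 5.668 m/s.
Reynolds number Re = ρVD/μ = 1250 · 5.668 · 0.02623 / 0.363 = 512.
Re < 2300 → laminar flow, so f = 64/Re = 64/512 = 0.125 (the turbulent correlation is not needed).
Darcy-Weisbach: ΔP = f(L/D)(ρV²/2) = 0.125·(42.26/0.02623)·(1250·5.668²/2) = 0.125·1611·2.008e+04 = 4.044e+06 Pa.
ΔP = 4.044e+06 Pa = 40.44 bar.

ΔP ≈ 40.44 bar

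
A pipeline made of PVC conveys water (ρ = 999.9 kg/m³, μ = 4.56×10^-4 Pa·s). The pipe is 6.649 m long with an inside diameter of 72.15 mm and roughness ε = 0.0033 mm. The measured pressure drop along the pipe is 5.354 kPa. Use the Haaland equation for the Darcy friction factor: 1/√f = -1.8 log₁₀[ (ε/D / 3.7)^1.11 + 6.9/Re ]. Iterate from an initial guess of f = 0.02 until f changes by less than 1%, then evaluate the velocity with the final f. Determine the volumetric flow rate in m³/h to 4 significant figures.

Q ≈ 42.72 m³/h

Rearranging Darcy-Weisbach: V = √(2·ΔP·D/(f·L·ρ)). With ε/D = 3.3e-06/0.07215 = 4.57e-05, iterate starting from f = 0.02:
  f = 0.02 → V = √(2·5354·0.07215/(0.02·6.649·999.9)) = 2.41 m/s; Re = ρVD/μ = 3.814e+05; f → 0.01419
  f = 0.01419 → V = 2.862 m/s; Re = 4.528e+05; f → 0.01382
  f = 0.01382 → V = 2.9 m/s; Re = 4.588e+05; f → 0.01379
Converged (Δf/f < 1%). With the final f = 0.01379: V = √(2·5354·0.07215/(0.01379·6.649·999.9)) = 2.903 m/s.
Q = V·A = 2.903·(π/4·0.07215²) = 0.01187 m³/s = 42.72 m³/h.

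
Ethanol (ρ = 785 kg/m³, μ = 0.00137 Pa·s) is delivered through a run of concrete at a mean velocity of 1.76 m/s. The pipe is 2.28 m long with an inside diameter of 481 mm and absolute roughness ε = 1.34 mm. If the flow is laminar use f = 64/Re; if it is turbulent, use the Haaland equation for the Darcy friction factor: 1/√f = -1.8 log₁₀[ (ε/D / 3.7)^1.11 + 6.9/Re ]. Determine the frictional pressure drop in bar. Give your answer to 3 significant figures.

Reynolds number Re = ρVD/μ = 785 · 1.76 · 0.481 / 0.00137 = 4.851e+05.
Re > 4000 → turbulent. Relative roughness ε/D = 0.00134/0.481 = 0.00279. Haaland: 1/√f = -1.8 log₁₀[(0.00279/3.7)^1.11 + 6.9/4.851e+05] = -1.8 log₁₀[0.000341 + 1.42e-05] = 6.208, so f = 0.02594.
Darcy-Weisbach: ΔP = f(L/D)(ρV²/2) = 0.02594·(2.28/0.481)·(785·1.76²/2) = 0.02594·4.74·1216 = 149.5 Pa.
ΔP = 149.5 Pa = 0.00150 bar.

ΔP ≈ 0.00150 bar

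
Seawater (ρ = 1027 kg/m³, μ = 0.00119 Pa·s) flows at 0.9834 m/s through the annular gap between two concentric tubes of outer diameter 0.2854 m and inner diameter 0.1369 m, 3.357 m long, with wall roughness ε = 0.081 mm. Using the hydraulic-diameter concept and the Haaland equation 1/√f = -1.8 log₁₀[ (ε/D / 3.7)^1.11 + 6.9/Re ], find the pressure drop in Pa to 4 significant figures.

ΔP ≈ 221.4 Pa

Hydraulic diameter D_h = 4A/P = D_o - D_i = 0.2854 - 0.1369 = 0.1485 m.
Re = ρVD_h/μ = 1027·0.9834·0.1485/0.00119 = 1.26e+05.
ε/D_h = 8.1e-05/0.1485 = 0.000545; Haaland gives 1/√f = -1.8 log₁₀[5.59e-05+5.47e-05] = 7.121, so f = 0.01972.
ΔP = f(L/D_h)(ρV²/2) = 0.01972·3.357/0.1485·496.6 = 221.4 Pa.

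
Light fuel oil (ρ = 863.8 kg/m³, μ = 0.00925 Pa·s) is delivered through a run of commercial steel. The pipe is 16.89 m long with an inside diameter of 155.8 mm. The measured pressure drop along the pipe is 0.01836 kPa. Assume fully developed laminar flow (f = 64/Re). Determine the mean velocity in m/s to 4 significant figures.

For laminar flow, f = 64/Re with Re = ρVD/μ, so Darcy-Weisbach reduces to ΔP = 32μLV/D². Solving for V: V = ΔP·D²/(32μL) = 18.36·(0.1558)²/(32·0.00925·16.89) = 0.08914 m/s.
Check: Re = ρVD/μ = 863.8·0.08914·0.1558/0.00925 = 1297 < 2300, so the laminar assumption holds.

V ≈ 0.08914 m/s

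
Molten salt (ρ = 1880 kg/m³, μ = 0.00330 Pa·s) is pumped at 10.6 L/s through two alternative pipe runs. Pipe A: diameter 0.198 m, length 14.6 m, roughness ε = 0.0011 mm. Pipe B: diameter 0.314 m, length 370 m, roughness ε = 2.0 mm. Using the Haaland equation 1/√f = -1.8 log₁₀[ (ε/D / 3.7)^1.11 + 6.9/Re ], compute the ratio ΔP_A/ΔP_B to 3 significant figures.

Pipe A: V = Q/A = 0.0106/0.03079 = 0.3443 m/s; Re = 3.883e+04; ε/D = 5.56e-06; Haaland → f = 0.02195; ΔP_A = f(L/D)(ρV²/2) = 180.3 Pa.
Pipe B: V = Q/A = 0.0106/0.07744 = 0.1369 m/s; Re = 2.449e+04; ε/D = 0.00637; Haaland → f = 0.0356; ΔP_B = f(L/D)(ρV²/2) = 738.9 Pa.
ΔP_A/ΔP_B = 180.3/738.9 = 0.244.

ΔP_A/ΔP_B ≈ 0.244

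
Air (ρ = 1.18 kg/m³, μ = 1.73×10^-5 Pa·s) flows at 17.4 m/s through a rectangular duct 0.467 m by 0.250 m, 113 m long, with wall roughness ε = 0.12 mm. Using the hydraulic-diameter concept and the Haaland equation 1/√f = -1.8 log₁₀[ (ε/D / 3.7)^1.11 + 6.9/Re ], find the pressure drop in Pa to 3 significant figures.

ΔP ≈ 1050 Pa

Hydraulic diameter D_h = 4A/P = 4·(0.467·0.25)/(2·(0.467+0.25)) = 0.467/1.434 = 0.3257 m.
Re = ρVD_h/μ = 1.18·17.4·0.3257/1.73e-05 = 3.865e+05.
ε/D_h = 0.00012/0.3257 = 0.000368; Haaland gives 1/√f = -1.8 log₁₀[3.61e-05+1.79e-05] = 7.682, so f = 0.01695.
ΔP = f(L/D_h)(ρV²/2) = 0.01695·113/0.3257·178.6 = 1050 Pa.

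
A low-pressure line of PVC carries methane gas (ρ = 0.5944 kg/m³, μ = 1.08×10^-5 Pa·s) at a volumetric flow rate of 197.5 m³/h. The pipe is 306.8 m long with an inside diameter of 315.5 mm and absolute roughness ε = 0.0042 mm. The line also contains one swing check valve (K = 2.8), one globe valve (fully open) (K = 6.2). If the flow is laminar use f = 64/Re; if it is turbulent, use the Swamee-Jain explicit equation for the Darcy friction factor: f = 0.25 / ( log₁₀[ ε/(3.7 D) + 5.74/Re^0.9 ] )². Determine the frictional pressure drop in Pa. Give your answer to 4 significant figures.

ΔP ≈ 5.498 Pa

Q = 197.5 m³/h = 197.5/3600 = 0.05486 m³/s.
Cross-sectional area A = πD²/4 = π(0.3155)²/4 = 0.07818 m²; mean velocity V = Q/A = 0.05486/0.07818 = 0.7017 m/s.
Reynolds number Re = ρVD/μ = 0.5944 · 0.7017 · 0.3155 / 1.08e-05 = 1.219e+04.
Re > 4000 → turbulent. Relative roughness ε/D = 4.2e-06/0.3155 = 1.33e-05. Swamee-Jain: f = 0.25/(log₁₀[1.33e-05/3.7 + 5.74/1.219e+04^0.9])² = 0.25/(log₁₀[3.6e-06 + 0.00121])² = 0.25/(-2.917)² = 0.02938.
Total minor-loss coefficient ΣK = 1·2.8 + 1·6.2 = 9.
ΔP = [f·L/D + ΣK]·(ρV²/2) = [0.02938·306.8/0.3155 + 9]·(0.5944·0.7017²/2) = [28.57 + 9]·0.1464 = 5.498 Pa.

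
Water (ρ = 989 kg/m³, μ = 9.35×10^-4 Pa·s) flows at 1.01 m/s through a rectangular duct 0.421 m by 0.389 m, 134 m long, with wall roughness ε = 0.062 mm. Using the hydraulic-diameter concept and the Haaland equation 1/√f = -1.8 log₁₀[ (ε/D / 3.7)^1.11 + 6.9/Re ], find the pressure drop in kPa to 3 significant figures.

Hydraulic diameter D_h = 4A/P = 4·(0.421·0.389)/(2·(0.421+0.389)) = 0.6551/1.62 = 0.4044 m.
Re = ρVD_h/μ = 989·1.01·0.4044/0.000935 = 4.32e+05.
ε/D_h = 6.2e-05/0.4044 = 0.000153; Haaland gives 1/√f = -1.8 log₁₀[1.37e-05+1.6e-05] = 8.151, so f = 0.01505.
ΔP = f(L/D_h)(ρV²/2) = 0.01505·134/0.4044·504.4 = 2516 Pa.
ΔP = 2.52 kPa.

ΔP ≈ 2.52 kPa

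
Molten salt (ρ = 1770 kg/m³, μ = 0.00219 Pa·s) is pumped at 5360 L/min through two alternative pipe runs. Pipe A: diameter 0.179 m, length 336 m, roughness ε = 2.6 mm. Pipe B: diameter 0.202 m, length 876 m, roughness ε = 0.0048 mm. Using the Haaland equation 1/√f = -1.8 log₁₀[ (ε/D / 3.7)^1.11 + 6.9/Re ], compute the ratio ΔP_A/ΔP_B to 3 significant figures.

ΔP_A/ΔP_B ≈ 2.25

Pipe A: V = Q/A = 0.08933/0.02516 = 3.55 m/s; Re = 5.136e+05; ε/D = 0.0145; Haaland → f = 0.04336; ΔP_A = f(L/D)(ρV²/2) = 9.077e+05 Pa.
Pipe B: V = Q/A = 0.08933/0.03205 = 2.788 m/s; Re = 4.551e+05; ε/D = 2.38e-05; Haaland → f = 0.01355; ΔP_B = f(L/D)(ρV²/2) = 4.041e+05 Pa.
ΔP_A/ΔP_B = 9.077e+05/4.041e+05 = 2.25.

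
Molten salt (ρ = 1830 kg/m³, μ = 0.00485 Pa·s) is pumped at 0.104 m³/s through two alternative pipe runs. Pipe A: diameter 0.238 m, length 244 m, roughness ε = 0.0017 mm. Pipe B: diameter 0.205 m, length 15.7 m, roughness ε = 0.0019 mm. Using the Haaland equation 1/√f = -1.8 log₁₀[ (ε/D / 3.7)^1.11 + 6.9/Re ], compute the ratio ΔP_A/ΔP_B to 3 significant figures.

ΔP_A/ΔP_B ≈ 7.57

Pipe A: V = Q/A = 0.104/0.04449 = 2.338 m/s; Re = 2.099e+05; ε/D = 7.14e-06; Haaland → f = 0.0154; ΔP_A = f(L/D)(ρV²/2) = 7.893e+04 Pa.
Pipe B: V = Q/A = 0.104/0.03301 = 3.151 m/s; Re = 2.437e+05; ε/D = 9.27e-06; Haaland → f = 0.01498; ΔP_B = f(L/D)(ρV²/2) = 1.042e+04 Pa.
ΔP_A/ΔP_B = 7.893e+04/1.042e+04 = 7.57.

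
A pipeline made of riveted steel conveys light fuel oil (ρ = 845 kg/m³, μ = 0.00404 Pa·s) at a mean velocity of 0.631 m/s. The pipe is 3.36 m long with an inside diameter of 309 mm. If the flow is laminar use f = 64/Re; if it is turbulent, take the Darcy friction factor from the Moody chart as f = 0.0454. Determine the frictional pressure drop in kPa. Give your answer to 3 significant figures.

ΔP ≈ 0.0830 kPa

Reynolds number Re = ρVD/μ = 845 · 0.631 · 0.309 / 0.00404 = 4.078e+04.
Re > 4000 → turbulent; use the Moody-chart value f = 0.0454.
Darcy-Weisbach: ΔP = f(L/D)(ρV²/2) = 0.0454·(3.36/0.309)·(845·0.631²/2) = 0.0454·10.87·168.2 = 83.05 Pa.
ΔP = 83.05 Pa = 0.0830 kPa.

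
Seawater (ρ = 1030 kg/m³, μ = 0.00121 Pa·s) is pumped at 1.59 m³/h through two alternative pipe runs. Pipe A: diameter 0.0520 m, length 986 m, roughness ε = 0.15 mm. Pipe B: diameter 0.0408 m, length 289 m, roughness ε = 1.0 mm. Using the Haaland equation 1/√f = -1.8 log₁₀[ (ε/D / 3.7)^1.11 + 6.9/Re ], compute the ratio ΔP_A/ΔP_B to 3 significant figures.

ΔP_A/ΔP_B ≈ 0.644

Pipe A: V = Q/A = 0.0004417/0.002124 = 0.208 m/s; Re = 9206; ε/D = 0.00288; Haaland → f = 0.0353; ΔP_A = f(L/D)(ρV²/2) = 1.491e+04 Pa.
Pipe B: V = Q/A = 0.0004417/0.001307 = 0.3378 m/s; Re = 1.173e+04; ε/D = 0.0245; Haaland → f = 0.05559; ΔP_B = f(L/D)(ρV²/2) = 2.314e+04 Pa.
ΔP_A/ΔP_B = 1.491e+04/2.314e+04 = 0.644.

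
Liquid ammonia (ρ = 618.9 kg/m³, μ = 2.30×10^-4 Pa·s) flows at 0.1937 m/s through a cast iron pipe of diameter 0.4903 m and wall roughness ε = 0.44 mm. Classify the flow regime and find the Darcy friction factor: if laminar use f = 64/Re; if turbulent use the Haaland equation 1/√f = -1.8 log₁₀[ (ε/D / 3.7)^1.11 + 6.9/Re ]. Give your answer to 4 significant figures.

f ≈ 0.02023

Re = ρVD/μ = 618.9·0.1937·0.4903/0.00023 = 2.556e+05.
Re > 4000 → turbulent. ε/D = 0.00044/0.4903 = 0.000897; Haaland: 1/√f = -1.8 log₁₀[9.71e-05 + 2.7e-05] = 7.031, so f = 0.02023.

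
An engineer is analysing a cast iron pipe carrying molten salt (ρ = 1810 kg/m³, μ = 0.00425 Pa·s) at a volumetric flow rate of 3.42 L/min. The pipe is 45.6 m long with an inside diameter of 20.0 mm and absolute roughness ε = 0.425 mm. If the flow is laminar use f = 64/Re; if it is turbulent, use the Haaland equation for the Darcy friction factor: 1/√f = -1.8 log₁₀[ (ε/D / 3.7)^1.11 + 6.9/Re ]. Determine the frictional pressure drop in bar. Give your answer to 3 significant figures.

Q = 3.42 L/min = 3.42/60000 = 5.7e-05 m³/s.
Cross-sectional area A = πD²/4 = π(0.02)²/4 = 0.0003142 m²; mean velocity V = Q/A = 5.7e-05/0.0003142 = 0.1814 m/s.
Reynolds number Re = ρVD/μ = 1810 · 0.1814 · 0.02 / 0.00425 = 1545.
Re < 2300 → laminar flow, so f = 64/Re = 64/1545 = 0.04141 (the turbulent correlation is not needed).
Darcy-Weisbach: ΔP = f(L/D)(ρV²/2) = 0.04141·(45.6/0.02)·(1810·0.1814²/2) = 0.04141·2280·29.79 = 2813 Pa.
ΔP = 2813 Pa = 0.0281 bar.

ΔP ≈ 0.0281 bar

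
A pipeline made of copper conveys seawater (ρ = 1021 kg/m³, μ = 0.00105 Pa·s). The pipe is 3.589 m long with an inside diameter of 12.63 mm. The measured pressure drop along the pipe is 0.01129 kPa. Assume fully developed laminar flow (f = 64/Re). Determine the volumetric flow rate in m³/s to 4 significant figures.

Q ≈ 1.871×10^-6 m³/s

For laminar flow, f = 64/Re with Re = ρVD/μ, so Darcy-Weisbach reduces to ΔP = 32μLV/D². Solving for V: V = ΔP·D²/(32μL) = 11.29·(0.01263)²/(32·0.00105·3.589) = 0.01493 m/s.
Check: Re = ρVD/μ = 1021·0.01493·0.01263/0.00105 = 183.4 < 2300, so the laminar assumption holds.
Q = V·A = 0.01493·(π/4·0.01263²) = 1.871e-06 m³/s = 1.871×10^-6 m³/s.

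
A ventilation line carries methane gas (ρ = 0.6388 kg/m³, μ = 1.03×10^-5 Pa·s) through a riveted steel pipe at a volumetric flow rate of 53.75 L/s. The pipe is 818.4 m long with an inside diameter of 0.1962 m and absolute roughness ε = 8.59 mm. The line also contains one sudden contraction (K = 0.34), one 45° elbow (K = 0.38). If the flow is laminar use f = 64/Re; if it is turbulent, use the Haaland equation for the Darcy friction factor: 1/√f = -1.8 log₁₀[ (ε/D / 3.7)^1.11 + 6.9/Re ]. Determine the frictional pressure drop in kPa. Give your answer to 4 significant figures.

Q = 53.75 L/s = 53.75/1000 = 0.05375 m³/s.
Cross-sectional area A = πD²/4 = π(0.1962)²/4 = 0.03023 m²; mean velocity V = Q/A = 0.05375/0.03023 = 1.778 m/s.
Reynolds number Re = ρVD/μ = 0.6388 · 1.778 · 0.1962 / 1.03e-05 = 2.163e+04.
Re > 4000 → turbulent. Relative roughness ε/D = 0.00859/0.1962 = 0.0438. Haaland: 1/√f = -1.8 log₁₀[(0.0438/3.7)^1.11 + 6.9/2.163e+04] = -1.8 log₁₀[0.00726 + 0.000319] = 3.816, so f = 0.06866.
Total minor-loss coefficient ΣK = 1·0.34 + 1·0.38 = 0.72.
ΔP = [f·L/D + ΣK]·(ρV²/2) = [0.06866·818.4/0.1962 + 0.72]·(0.6388·1.778²/2) = [286.4 + 0.72]·1.01 = 289.9 Pa.
ΔP = 289.9 Pa = 0.2899 kPa.

ΔP ≈ 0.2899 kPa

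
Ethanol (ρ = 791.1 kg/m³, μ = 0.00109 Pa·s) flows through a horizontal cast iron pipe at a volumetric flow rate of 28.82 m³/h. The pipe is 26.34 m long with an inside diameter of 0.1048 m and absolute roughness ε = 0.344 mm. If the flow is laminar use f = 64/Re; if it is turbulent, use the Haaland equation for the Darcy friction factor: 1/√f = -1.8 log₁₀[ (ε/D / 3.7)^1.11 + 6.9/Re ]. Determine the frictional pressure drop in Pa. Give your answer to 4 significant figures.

ΔP ≈ 2435 Pa

Q = 28.82 m³/h = 28.82/3600 = 0.008006 m³/s.
Cross-sectional area A = πD²/4 = π(0.1048)²/4 = 0.008626 m²; mean velocity V = Q/A = 0.008006/0.008626 = 0.9281 m/s.
Reynolds number Re = ρVD/μ = 791.1 · 0.9281 · 0.1048 / 0.00109 = 7.059e+04.
Re > 4000 → turbulent. Relative roughness ε/D = 0.000344/0.1048 = 0.00328. Haaland: 1/√f = -1.8 log₁₀[(0.00328/3.7)^1.11 + 6.9/7.059e+04] = -1.8 log₁₀[0.00041 + 9.77e-05] = 5.931, so f = 0.02843.
Darcy-Weisbach: ΔP = f(L/D)(ρV²/2) = 0.02843·(26.34/0.1048)·(791.1·0.9281²/2) = 0.02843·251.3·340.7 = 2435 Pa.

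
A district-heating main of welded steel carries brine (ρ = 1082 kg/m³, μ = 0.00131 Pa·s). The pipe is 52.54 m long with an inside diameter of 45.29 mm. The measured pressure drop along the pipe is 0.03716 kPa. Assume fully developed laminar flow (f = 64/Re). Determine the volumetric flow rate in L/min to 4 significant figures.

Q ≈ 3.345 L/min

For laminar flow, f = 64/Re with Re = ρVD/μ, so Darcy-Weisbach reduces to ΔP = 32μLV/D². Solving for V: V = ΔP·D²/(32μL) = 37.16·(0.04529)²/(32·0.00131·52.54) = 0.03461 m/s.
Check: Re = ρVD/μ = 1082·0.03461·0.04529/0.00131 = 1295 < 2300, so the laminar assumption holds.
Q = V·A = 0.03461·(π/4·0.04529²) = 5.575e-05 m³/s = 3.345 L/min.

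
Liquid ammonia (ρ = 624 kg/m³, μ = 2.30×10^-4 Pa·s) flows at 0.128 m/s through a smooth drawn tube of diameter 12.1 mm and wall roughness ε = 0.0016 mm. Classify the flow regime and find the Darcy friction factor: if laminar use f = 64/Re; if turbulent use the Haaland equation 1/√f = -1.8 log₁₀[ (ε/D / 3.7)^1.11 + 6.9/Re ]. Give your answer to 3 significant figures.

f ≈ 0.0399

Re = ρVD/μ = 624·0.128·0.0121/0.00023 = 4202.
Re > 4000 → turbulent. ε/D = 1.6e-06/0.0121 = 0.000132; Haaland: 1/√f = -1.8 log₁₀[1.16e-05 + 0.00164] = 5.007, so f = 0.03989.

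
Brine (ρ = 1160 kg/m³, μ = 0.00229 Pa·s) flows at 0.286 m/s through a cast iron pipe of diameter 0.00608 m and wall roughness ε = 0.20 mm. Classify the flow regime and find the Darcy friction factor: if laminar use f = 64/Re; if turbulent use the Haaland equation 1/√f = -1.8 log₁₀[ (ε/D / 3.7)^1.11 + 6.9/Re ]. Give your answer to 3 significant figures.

Re = ρVD/μ = 1160·0.286·0.00608/0.00229 = 880.8.
Re < 2300 → laminar, so f = 64/Re = 0.07266 (roughness is irrelevant in laminar flow).

f ≈ 0.0727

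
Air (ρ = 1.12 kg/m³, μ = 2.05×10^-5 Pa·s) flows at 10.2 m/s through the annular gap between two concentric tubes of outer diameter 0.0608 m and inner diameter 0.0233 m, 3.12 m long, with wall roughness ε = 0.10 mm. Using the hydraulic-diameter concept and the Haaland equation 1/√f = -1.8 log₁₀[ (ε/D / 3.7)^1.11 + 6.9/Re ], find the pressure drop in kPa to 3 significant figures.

Hydraulic diameter D_h = 4A/P = D_o - D_i = 0.0608 - 0.0233 = 0.0375 m.
Re = ρVD_h/μ = 1.12·10.2·0.0375/2.05e-05 = 2.09e+04.
ε/D_h = 0.0001/0.0375 = 0.00267; Haaland gives 1/√f = -1.8 log₁₀[0.000325+0.00033] = 5.73, so f = 0.03045.
ΔP = f(L/D_h)(ρV²/2) = 0.03045·3.12/0.0375·58.26 = 147.6 Pa.
ΔP = 0.148 kPa.

ΔP ≈ 0.148 kPa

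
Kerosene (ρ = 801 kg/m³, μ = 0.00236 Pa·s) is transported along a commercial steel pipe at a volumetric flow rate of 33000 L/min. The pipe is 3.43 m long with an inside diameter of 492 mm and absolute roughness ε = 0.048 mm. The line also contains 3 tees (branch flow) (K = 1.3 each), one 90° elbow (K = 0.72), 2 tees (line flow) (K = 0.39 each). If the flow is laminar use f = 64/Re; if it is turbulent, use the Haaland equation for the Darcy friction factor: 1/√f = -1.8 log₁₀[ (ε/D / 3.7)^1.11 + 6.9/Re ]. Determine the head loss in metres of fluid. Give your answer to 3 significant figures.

h_f ≈ 2.35 m

Q = 33000 L/min = 33000/60000 = 0.55 m³/s.
Cross-sectional area A = πD²/4 = π(0.492)²/4 = 0.1901 m²; mean velocity V = Q/A = 0.55/0.1901 = 2.893 m/s.
Reynolds number Re = ρVD/μ = 801 · 2.893 · 0.492 / 0.00236 = 4.831e+05.
Re > 4000 → turbulent. Relative roughness ε/D = 4.8e-05/0.492 = 9.76e-05. Haaland: 1/√f = -1.8 log₁₀[(9.76e-05/3.7)^1.11 + 6.9/4.831e+05] = -1.8 log₁₀[8.27e-06 + 1.43e-05] = 8.364, so f = 0.01429.
Total minor-loss coefficient ΣK = 3·1.3 + 1·0.72 + 2·0.39 = 5.4.
ΔP = [f·L/D + ΣK]·(ρV²/2) = [0.01429·3.43/0.492 + 5.4]·(801·2.893²/2) = [0.09965 + 5.4]·3352 = 1.843e+04 Pa.
Head loss h_f = ΔP/(ρg) = 1.843e+04/(801·9.81) = 2.35 m.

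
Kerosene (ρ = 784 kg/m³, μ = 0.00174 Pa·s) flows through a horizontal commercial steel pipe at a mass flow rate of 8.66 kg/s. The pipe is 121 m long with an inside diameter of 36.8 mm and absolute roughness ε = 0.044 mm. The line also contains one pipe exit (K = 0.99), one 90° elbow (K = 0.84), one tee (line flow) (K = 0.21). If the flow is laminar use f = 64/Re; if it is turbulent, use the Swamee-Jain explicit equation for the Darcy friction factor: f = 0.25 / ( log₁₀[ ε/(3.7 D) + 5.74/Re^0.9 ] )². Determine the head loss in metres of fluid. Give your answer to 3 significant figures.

h_f ≈ 411 m

A = πD²/4 = π(0.0368)²/4 = 0.001064 m²; mean velocity V = ṁ/(ρA) = 8.66/(784 · 0.001064) = 10.39 m/s.
Reynolds number Re = ρVD/μ = 784 · 10.39 · 0.0368 / 0.00174 = 1.722e+05.
Re > 4000 → turbulent. Relative roughness ε/D = 4.4e-05/0.0368 = 0.0012. Swamee-Jain: f = 0.25/(log₁₀[0.0012/3.7 + 5.74/1.722e+05^0.9])² = 0.25/(log₁₀[0.000323 + 0.000111])² = 0.25/(-3.362)² = 0.02212.
Total minor-loss coefficient ΣK = 1·0.99 + 1·0.84 + 1·0.21 = 2.04.
ΔP = [f·L/D + ΣK]·(ρV²/2) = [0.02212·121/0.0368 + 2.04]·(784·10.39²/2) = [72.72 + 2.04]·4.228e+04 = 3.161e+06 Pa.
Head loss h_f = ΔP/(ρg) = 3.161e+06/(784·9.81) = 411 m.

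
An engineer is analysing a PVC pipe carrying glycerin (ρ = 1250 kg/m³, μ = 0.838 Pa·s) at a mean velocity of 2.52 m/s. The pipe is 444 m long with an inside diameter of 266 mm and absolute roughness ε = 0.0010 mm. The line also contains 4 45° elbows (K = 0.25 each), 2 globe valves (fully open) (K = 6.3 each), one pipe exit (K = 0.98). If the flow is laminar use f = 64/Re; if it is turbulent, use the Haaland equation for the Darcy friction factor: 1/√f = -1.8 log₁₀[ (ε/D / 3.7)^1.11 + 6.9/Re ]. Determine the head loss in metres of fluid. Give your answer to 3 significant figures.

h_f ≈ 39.3 m

Reynolds number Re = ρVD/μ = 1250 · 2.52 · 0.266 / 0.838 = 999.9.
Re < 2300 → laminar flow, so f = 64/Re = 64/999.9 = 0.06401 (the turbulent correlation is not needed).
Total minor-loss coefficient ΣK = 4·0.25 + 2·6.3 + 1·0.98 = 14.6.
ΔP = [f·L/D + ΣK]·(ρV²/2) = [0.06401·444/0.266 + 14.6]·(1250·2.52²/2) = [106.8 + 14.6]·3969 = 4.819e+05 Pa.
Head loss h_f = ΔP/(ρg) = 4.819e+05/(1250·9.81) = 39.3 m.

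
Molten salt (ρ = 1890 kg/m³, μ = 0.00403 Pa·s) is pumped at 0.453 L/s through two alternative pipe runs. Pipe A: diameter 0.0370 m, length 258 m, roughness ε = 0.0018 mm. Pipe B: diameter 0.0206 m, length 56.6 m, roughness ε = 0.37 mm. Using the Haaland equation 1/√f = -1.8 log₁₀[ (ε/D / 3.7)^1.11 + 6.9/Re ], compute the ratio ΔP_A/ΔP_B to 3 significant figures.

Pipe A: V = Q/A = 0.000453/0.001075 = 0.4213 m/s; Re = 7311; ε/D = 4.86e-05; Haaland → f = 0.03377; ΔP_A = f(L/D)(ρV²/2) = 3.949e+04 Pa.
Pipe B: V = Q/A = 0.000453/0.0003333 = 1.359 m/s; Re = 1.313e+04; ε/D = 0.018; Haaland → f = 0.04973; ΔP_B = f(L/D)(ρV²/2) = 2.385e+05 Pa.
ΔP_A/ΔP_B = 3.949e+04/2.385e+05 = 0.166.

ΔP_A/ΔP_B ≈ 0.166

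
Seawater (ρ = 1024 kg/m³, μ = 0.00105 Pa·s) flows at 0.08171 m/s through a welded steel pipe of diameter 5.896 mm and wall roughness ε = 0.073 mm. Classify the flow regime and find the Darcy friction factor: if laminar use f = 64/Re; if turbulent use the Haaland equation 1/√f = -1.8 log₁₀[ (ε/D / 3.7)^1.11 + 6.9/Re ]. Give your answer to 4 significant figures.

f ≈ 0.1362

Re = ρVD/μ = 1024·0.08171·0.005896/0.00105 = 469.8.
Re < 2300 → laminar, so f = 64/Re = 0.1362 (roughness is irrelevant in laminar flow).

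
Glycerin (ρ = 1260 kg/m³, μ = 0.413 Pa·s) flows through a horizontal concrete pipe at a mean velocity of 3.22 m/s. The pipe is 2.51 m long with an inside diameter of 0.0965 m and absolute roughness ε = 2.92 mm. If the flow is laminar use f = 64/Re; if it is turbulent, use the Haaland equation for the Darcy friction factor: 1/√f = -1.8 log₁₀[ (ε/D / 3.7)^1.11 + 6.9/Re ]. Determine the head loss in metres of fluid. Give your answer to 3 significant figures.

Reynolds number Re = ρVD/μ = 1260 · 3.22 · 0.0965 / 0.413 = 948.
Re < 2300 → laminar flow, so f = 64/Re = 64/948 = 0.06751 (the turbulent correlation is not needed).
Darcy-Weisbach: ΔP = f(L/D)(ρV²/2) = 0.06751·(2.51/0.0965)·(1260·3.22²/2) = 0.06751·26.01·6532 = 1.147e+04 Pa.
Head loss h_f = ΔP/(ρg) = 1.147e+04/(1260·9.81) = 0.928 m.

h_f ≈ 0.928 m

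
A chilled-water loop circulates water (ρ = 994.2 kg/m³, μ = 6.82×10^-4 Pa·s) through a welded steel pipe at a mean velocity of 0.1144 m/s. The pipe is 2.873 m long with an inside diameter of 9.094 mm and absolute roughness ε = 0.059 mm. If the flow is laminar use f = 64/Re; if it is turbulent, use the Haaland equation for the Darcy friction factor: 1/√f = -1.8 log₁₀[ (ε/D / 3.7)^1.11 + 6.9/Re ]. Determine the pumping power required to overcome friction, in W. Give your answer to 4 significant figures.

P ≈ 6.445×10^-4 W

Reynolds number Re = ρVD/μ = 994.2 · 0.1144 · 0.009094 / 0.000682 = 1517.
Re < 2300 → laminar flow, so f = 64/Re = 64/1517 = 0.0422 (the turbulent correlation is not needed).
Darcy-Weisbach: ΔP = f(L/D)(ρV²/2) = 0.0422·(2.873/0.009094)·(994.2·0.1144²/2) = 0.0422·315.9·6.506 = 86.73 Pa.
Q = V·A = 0.1144·6.495e-05 = 7.431e-06 m³/s.
Pumping power P = QΔP = 7.431e-06·86.73 = 6.4448×10^-4 W = 6.445×10^-4 W.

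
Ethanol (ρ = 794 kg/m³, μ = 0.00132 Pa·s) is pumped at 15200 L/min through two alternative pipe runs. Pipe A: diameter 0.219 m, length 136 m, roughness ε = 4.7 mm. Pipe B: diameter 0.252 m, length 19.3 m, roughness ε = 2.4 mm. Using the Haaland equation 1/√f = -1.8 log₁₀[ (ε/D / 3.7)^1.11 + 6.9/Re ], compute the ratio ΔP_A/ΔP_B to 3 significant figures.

Pipe A: V = Q/A = 0.2533/0.03767 = 6.725 m/s; Re = 8.859e+05; ε/D = 0.0215; Haaland → f = 0.05012; ΔP_A = f(L/D)(ρV²/2) = 5.589e+05 Pa.
Pipe B: V = Q/A = 0.2533/0.04988 = 5.079 m/s; Re = 7.699e+05; ε/D = 0.00952; Haaland → f = 0.03744; ΔP_B = f(L/D)(ρV²/2) = 2.937e+04 Pa.
ΔP_A/ΔP_B = 5.589e+05/2.937e+04 = 19.0.

ΔP_A/ΔP_B ≈ 19.0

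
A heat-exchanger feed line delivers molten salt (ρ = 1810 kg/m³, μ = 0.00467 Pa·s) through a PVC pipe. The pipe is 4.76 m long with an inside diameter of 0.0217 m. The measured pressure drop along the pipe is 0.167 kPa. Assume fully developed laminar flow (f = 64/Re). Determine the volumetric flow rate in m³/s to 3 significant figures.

For laminar flow, f = 64/Re with Re = ρVD/μ, so Darcy-Weisbach reduces to ΔP = 32μLV/D². Solving for V: V = ΔP·D²/(32μL) = 167·(0.0217)²/(32·0.00467·4.76) = 0.1106 m/s.
Check: Re = ρVD/μ = 1810·0.1106·0.0217/0.00467 = 929.8 < 2300, so the laminar assumption holds.
Q = V·A = 0.1106·(π/4·0.0217²) = 4.089e-05 m³/s = 4.09×10^-5 m³/s.

Q ≈ 4.09×10^-5 m³/s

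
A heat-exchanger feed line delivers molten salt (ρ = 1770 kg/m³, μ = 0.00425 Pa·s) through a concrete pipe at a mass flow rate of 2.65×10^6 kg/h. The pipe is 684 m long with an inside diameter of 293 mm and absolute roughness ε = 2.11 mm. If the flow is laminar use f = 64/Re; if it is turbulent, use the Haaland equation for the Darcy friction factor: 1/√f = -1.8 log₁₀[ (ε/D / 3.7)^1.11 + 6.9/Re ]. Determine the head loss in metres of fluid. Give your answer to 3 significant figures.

ṁ = 2.65×10^6 kg/h = 2.65×10^6/3600 = 736.1 kg/s.
A = πD²/4 = π(0.293)²/4 = 0.06743 m²; mean velocity V = ṁ/(ρA) = 736.1/(1770 · 0.06743) = 6.168 m/s.
Reynolds number Re = ρVD/μ = 1770 · 6.168 · 0.293 / 0.00425 = 7.527e+05.
Re > 4000 → turbulent. Relative roughness ε/D = 0.00211/0.293 = 0.0072. Haaland: 1/√f = -1.8 log₁₀[(0.0072/3.7)^1.11 + 6.9/7.527e+05] = -1.8 log₁₀[0.00098 + 9.17e-06] = 5.409, so f = 0.03418.
Darcy-Weisbach: ΔP = f(L/D)(ρV²/2) = 0.03418·(684/0.293)·(1770·6.168²/2) = 0.03418·2334·3.367e+04 = 2.687e+06 Pa.
Head loss h_f = ΔP/(ρg) = 2.687e+06/(1770·9.81) = 155 m.

h_f ≈ 155 m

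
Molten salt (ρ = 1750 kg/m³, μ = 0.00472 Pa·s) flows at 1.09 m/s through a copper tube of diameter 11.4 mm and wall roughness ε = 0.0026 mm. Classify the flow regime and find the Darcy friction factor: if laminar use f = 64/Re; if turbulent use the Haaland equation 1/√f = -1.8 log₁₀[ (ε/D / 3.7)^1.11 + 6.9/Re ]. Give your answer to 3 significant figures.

Re = ρVD/μ = 1750·1.09·0.0114/0.00472 = 4607.
Re > 4000 → turbulent. ε/D = 2.6e-06/0.0114 = 0.000228; Haaland: 1/√f = -1.8 log₁₀[2.12e-05 + 0.0015] = 5.073, so f = 0.03885.

f ≈ 0.0389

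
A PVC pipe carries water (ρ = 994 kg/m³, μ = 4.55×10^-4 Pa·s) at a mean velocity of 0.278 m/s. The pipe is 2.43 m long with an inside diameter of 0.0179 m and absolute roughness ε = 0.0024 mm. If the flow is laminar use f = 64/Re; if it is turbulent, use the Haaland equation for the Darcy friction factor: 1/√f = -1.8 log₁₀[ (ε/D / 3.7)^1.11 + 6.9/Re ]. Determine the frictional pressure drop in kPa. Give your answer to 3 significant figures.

ΔP ≈ 0.158 kPa

Reynolds number Re = ρVD/μ = 994 · 0.278 · 0.0179 / 0.000455 = 1.087e+04.
Re > 4000 → turbulent. Relative roughness ε/D = 2.4e-06/0.0179 = 0.000134. Haaland: 1/√f = -1.8 log₁₀[(0.000134/3.7)^1.11 + 6.9/1.087e+04] = -1.8 log₁₀[1.18e-05 + 0.000635] = 5.741, so f = 0.03034.
Darcy-Weisbach: ΔP = f(L/D)(ρV²/2) = 0.03034·(2.43/0.0179)·(994·0.278²/2) = 0.03034·135.8·38.41 = 158.2 Pa.
ΔP = 158.2 Pa = 0.158 kPa.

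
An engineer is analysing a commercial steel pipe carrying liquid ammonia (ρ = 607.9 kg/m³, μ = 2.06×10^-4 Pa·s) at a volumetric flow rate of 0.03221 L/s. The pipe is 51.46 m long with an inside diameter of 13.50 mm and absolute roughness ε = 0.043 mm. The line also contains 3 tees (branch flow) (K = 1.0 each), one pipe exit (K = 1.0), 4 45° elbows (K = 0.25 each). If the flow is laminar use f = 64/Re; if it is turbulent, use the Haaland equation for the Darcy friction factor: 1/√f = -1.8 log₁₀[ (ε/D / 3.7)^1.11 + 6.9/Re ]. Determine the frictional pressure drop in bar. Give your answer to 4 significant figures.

Q = 0.03221 L/s = 0.03221/1000 = 3.221e-05 m³/s.
Cross-sectional area A = πD²/4 = π(0.0135)²/4 = 0.0001431 m²; mean velocity V = Q/A = 3.221e-05/0.0001431 = 0.225 m/s.
Reynolds number Re = ρVD/μ = 607.9 · 0.225 · 0.0135 / 0.000206 = 8965.
Re > 4000 → turbulent. Relative roughness ε/D = 4.3e-05/0.0135 = 0.00319. Haaland: 1/√f = -1.8 log₁₀[(0.00319/3.7)^1.11 + 6.9/8965] = -1.8 log₁₀[0.000396 + 0.00077] = 5.28, so f = 0.03587.
Total minor-loss coefficient ΣK = 3·1 + 1·1 + 4·0.25 = 5.
ΔP = [f·L/D + ΣK]·(ρV²/2) = [0.03587·51.46/0.0135 + 5]·(607.9·0.225²/2) = [136.7 + 5]·15.39 = 2181 Pa.
ΔP = 2181 Pa = 0.02181 bar.

ΔP ≈ 0.02181 bar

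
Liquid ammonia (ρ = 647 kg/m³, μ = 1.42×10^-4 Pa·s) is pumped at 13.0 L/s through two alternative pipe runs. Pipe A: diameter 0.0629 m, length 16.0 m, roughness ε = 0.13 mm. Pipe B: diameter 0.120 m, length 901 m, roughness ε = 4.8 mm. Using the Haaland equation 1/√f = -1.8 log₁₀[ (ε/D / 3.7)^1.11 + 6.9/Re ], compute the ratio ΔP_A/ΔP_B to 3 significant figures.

ΔP_A/ΔP_B ≈ 0.165

Pipe A: V = Q/A = 0.013/0.003107 = 4.184 m/s; Re = 1.199e+06; ε/D = 0.00207; Haaland → f = 0.02381; ΔP_A = f(L/D)(ρV²/2) = 3.429e+04 Pa.
Pipe B: V = Q/A = 0.013/0.01131 = 1.149 m/s; Re = 6.285e+05; ε/D = 0.04; Haaland → f = 0.06484; ΔP_B = f(L/D)(ρV²/2) = 2.081e+05 Pa.
ΔP_A/ΔP_B = 3.429e+04/2.081e+05 = 0.165.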